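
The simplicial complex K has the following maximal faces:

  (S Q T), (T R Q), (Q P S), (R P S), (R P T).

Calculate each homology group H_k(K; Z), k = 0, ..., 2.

Take the total order P < Q < R < S < T on the vertex set. Then K (dimension 2) consists of the simplices:

  0-simplices (5): P, Q, R, S, T
  1-simplices (10): PQ, PR, PS, PT, QR, QS, QT, RS, RT, ST
  2-simplices (5): PQS, PRS, PRT, QRT, QST

giving chain groups C_0 ≅ Z^5, C_1 ≅ Z^10, C_2 ≅ Z^5.

Boundary ∂_1: C_1 → C_0 maps an edge to its endpoints' difference, ∂[p,q] = q − p.
As a 5×10 matrix over Z this has rank 4, with invariant factors (1,1,1,1).

Boundary ∂_2: C_2 → C_1 sends each 2-simplex [p,q,r] to [q,r] − [p,r] + [p,q]. For instance
  ∂PRS = RS − PS + PR,
  ∂QST = ST − QT + QS.
The 10×5 boundary matrix has rank 5 and Smith normal form diag(1,1,1,1,1).

From H_k ≅ ker(∂_k) / im(∂_{k+1}) we obtain:

  H_0: rank C_0 − rank ∂_1 = 5 − 4 = 1, and the invariant factors of ∂_1 are all 1, so H_0 = Z.
  H_1: rank ker ∂_1 − rank ∂_2 = (10 − 4) − 5 = 1, and the invariant factors of ∂_2 are all 1, so H_1 = Z.
  H_2: rank ker ∂_2 − rank ∂_3 = (5 − 5) − 0 = 0, and there is no ∂_3, so H_2 = 0.

H_0 ≅ Z,  H_1 ≅ Z,  H_2 = 0.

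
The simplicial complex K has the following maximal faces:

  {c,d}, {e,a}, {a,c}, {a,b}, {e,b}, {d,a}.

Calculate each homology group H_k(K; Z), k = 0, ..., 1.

H_0 ≅ Z,  H_1 ≅ Z^2.

Order the vertices as a < b < c < d < e. Listing each simplex with vertices in this order, K has dimension 1 with simplices:

  0-simplices (5): a, b, c, d, e
  1-simplices (6): ab, ac, ad, ae, be, cd

giving chain groups C_0 ≅ Z^5, C_1 ≅ Z^6.

The boundary map ∂_1: C_1 → C_0 is given by ∂[p,q] = [q] − [p]. For instance
  ∂ac = c − a.
This gives a 5×6 integer matrix of rank 4; reducing to Smith normal form yields diagonal entries (1,1,1,1).

Computing H_k = (kernel of ∂_k) / (image of ∂_{k+1}):

  H_0: rank C_0 − rank ∂_1 = 5 − 4 = 1, and the invariant factors of ∂_1 are all 1, so H_0 = Z.
  H_1: rank ker ∂_1 − rank ∂_2 = (6 − 4) − 0 = 2, and there is no ∂_2, so H_1 = Z^2.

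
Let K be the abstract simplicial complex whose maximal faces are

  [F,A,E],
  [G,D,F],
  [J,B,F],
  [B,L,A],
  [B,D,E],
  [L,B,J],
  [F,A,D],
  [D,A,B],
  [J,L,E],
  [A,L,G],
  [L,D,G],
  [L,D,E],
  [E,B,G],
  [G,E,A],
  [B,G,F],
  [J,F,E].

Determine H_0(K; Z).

H_0 ≅ Z.

Fix the vertex order A < B < D < E < F < G < J < L and write every simplex with vertices in increasing order. Then dim K = 2 and the simplices of K are:

  0-simplices (8): A, B, D, E, F, G, J, L
  1-simplices (24): AB, AD, AE, AF, AG, AL, BD, BE, BF, BG, BJ, BL, DE, DF, DG, DL, EF, EG, EJ, EL, FG, FJ, GL, JL
  2-simplices (16): ABD, ABL, ADF, AEF, AEG, AGL, BDE, BEG, BFG, BFJ, BJL, DEL, DFG, DGL, EFJ, EJL

so the chain groups are C_0 ≅ Z^8, C_1 ≅ Z^24, C_2 ≅ Z^16.

Boundary ∂_1: C_1 → C_0 sends each edge [p,q] (with p < q) to q − p. For instance
  ∂EJ = J − E.
The 8×24 boundary matrix has rank 7 and Smith normal form diag(1,1,1,1,1,1,1).

∂_2: C_2 → C_1 acts by ∂[p,q,r] = [q,r] − [p,r] + [p,q]. For instance
  ∂BFG = FG − BG + BF,
  ∂DGL = GL − DL + DG.
The 24×16 boundary matrix has rank 15 and Smith normal form diag(1,1,1,1,1,1,1,1,1,1,1,1,1,1,1).

Computing H_k = (kernel of ∂_k) / (image of ∂_{k+1}):

  H_0: rank C_0 − rank ∂_1 = 8 − 7 = 1, and the invariant factors of ∂_1 are all 1, so H_0 ≅ Z.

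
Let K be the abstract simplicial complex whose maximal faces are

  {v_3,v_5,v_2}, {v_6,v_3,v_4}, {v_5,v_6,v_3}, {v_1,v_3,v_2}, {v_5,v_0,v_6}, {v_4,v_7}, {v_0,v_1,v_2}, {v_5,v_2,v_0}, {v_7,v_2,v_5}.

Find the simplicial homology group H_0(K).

H_0 = Z.

We work with the vertex ordering v_0 < v_1 < v_2 < v_3 < v_4 < v_5 < v_6 < v_7. The simplices of K, each written with vertices in increasing order, are:

  0-simplices (8): [v_0], [v_1], [v_2], [v_3], [v_4], [v_5], [v_6], [v_7]
  1-simplices (16): (16 of them)
  2-simplices (8): [v_0,v_1,v_2], [v_0,v_2,v_5], [v_0,v_5,v_6], [v_1,v_2,v_3], [v_2,v_3,v_5], [v_2,v_5,v_7], [v_3,v_4,v_6], [v_3,v_5,v_6]

Hence C_0 ≅ Z^8, C_1 ≅ Z^16, C_2 ≅ Z^8.

The boundary map ∂_1: C_1 → C_0 is given by ∂[p,q] = [q] − [p]. For instance
  ∂[v_5,v_7] = [v_7] − [v_5].
The 8×16 boundary matrix has rank 7 and Smith normal form diag(1,1,1,1,1,1,1).

Boundary ∂_2: C_2 → C_1 maps a triangle to the signed sum of its edges. For instance
  ∂[v_3,v_4,v_6] = [v_4,v_6] − [v_3,v_6] + [v_3,v_4],
  ∂[v_2,v_3,v_5] = [v_3,v_5] − [v_2,v_5] + [v_2,v_3].
The 16×8 boundary matrix has rank 8 and Smith normal form diag(1,1,1,1,1,1,1,1).

From H_k ≅ ker(∂_k) / im(∂_{k+1}) we obtain:

  H_0: rank C_0 − rank ∂_1 = 8 − 7 = 1, and the invariant factors of ∂_1 are all 1, so H_0 ≅ Z.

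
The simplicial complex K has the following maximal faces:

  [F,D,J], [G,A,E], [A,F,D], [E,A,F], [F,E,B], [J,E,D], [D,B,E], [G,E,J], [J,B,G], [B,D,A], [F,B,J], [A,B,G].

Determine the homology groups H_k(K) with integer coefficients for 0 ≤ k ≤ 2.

H_0 ≅ Z,  H_1 ≅ Z/2,  H_2 = 0.

Fix the vertex order A < B < D < E < F < G < J and write every simplex with vertices in increasing order. Then dim K = 2 and the simplices of K are:

  0-simplices (7): A, B, D, E, F, G, J
  1-simplices (18): AB, AD, AE, AF, AG, BD, BE, BF, BG, BJ, DE, DF, DJ, EF, EG, EJ, FJ, GJ
  2-simplices (12): ABD, ABG, ADF, AEF, AEG, BDE, BEF, BFJ, BGJ, DEJ, DFJ, EGJ

Hence C_0 ≅ Z^7, C_1 ≅ Z^18, C_2 ≅ Z^12.

The boundary map ∂_1: C_1 → C_0 is given by ∂[p,q] = [q] − [p]. For instance
  ∂AE = E − A.
This gives a 7×18 integer matrix of rank 6; reducing to Smith normal form yields diagonal entries (1,1,1,1,1,1).

The boundary map ∂_2: C_2 → C_1 acts by ∂[p,q,r] = [q,r] − [p,r] + [p,q]. For instance
  ∂ABD = BD − AD + AB,
  ∂ADF = DF − AF + AD.
As a 18×12 matrix over Z this has rank 12, with invariant factors (1,1,1,1,1,1,1,1,1,1,1,2).

Reading off H_k = ker ∂_k / im ∂_{k+1}:

  H_0: rank C_0 − rank ∂_1 = 7 − 6 = 1, and the invariant factors of ∂_1 are all 1, so H_0 ≅ Z.
  H_1: rank ker ∂_1 − rank ∂_2 = (18 − 6) − 12 = 0, and ∂_2 has invariant factor 2 > 1, so H_1 ≅ Z/2.
  H_2: rank ker ∂_2 − rank ∂_3 = (12 − 12) − 0 = 0, and there is no ∂_3, so H_2 ≅ 0.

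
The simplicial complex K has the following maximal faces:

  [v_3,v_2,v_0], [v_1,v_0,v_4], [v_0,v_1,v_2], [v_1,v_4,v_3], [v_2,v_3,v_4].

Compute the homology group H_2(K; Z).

H_2 ≅ 0.

Order the vertices as v_0 < v_1 < v_2 < v_3 < v_4. Listing each simplex with vertices in this order, K has dimension 2 with simplices:

  0-simplices (5): [v_0], [v_1], [v_2], [v_3], [v_4]
  1-simplices (10): [v_0,v_1], [v_0,v_2], [v_0,v_3], [v_0,v_4], [v_1,v_2], [v_1,v_3], [v_1,v_4], [v_2,v_3], [v_2,v_4], [v_3,v_4]
  2-simplices (5): [v_0,v_1,v_2], [v_0,v_1,v_4], [v_0,v_2,v_3], [v_1,v_3,v_4], [v_2,v_3,v_4]

giving chain groups C_0 ≅ Z^5, C_1 ≅ Z^10, C_2 ≅ Z^5.

∂_1: C_1 → C_0 is given by ∂[p,q] = [q] − [p]. For instance
  ∂[v_0,v_4] = [v_4] − [v_0].
This gives a 5×10 integer matrix of rank 4; reducing to Smith normal form yields diagonal entries (1,1,1,1).

Boundary ∂_2: C_2 → C_1 sends each 2-simplex [p,q,r] to [q,r] − [p,r] + [p,q]. For instance
  ∂[v_0,v_2,v_3] = [v_2,v_3] − [v_0,v_3] + [v_0,v_2],
  ∂[v_1,v_3,v_4] = [v_3,v_4] − [v_1,v_4] + [v_1,v_3].
The 10×5 boundary matrix has rank 5 and Smith normal form diag(1,1,1,1,1).

From H_k ≅ ker(∂_k) / im(∂_{k+1}) we obtain:

  H_2: rank ker ∂_2 − rank ∂_3 = (5 − 5) − 0 = 0, and there is no ∂_3, so H_2 ≅ 0.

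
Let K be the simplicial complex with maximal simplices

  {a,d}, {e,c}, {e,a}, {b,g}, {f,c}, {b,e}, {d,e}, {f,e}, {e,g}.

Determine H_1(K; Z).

Fix the vertex order a < b < c < d < e < f < g and write every simplex with vertices in increasing order. Then dim K = 1 and the simplices of K are:

  0-simplices (7): a, b, c, d, e, f, g
  1-simplices (9): ad, ae, be, bg, ce, cf, de, ef, eg

Hence C_0 ≅ Z^7, C_1 ≅ Z^9.

Boundary ∂_1: C_1 → C_0 is given by ∂[p,q] = [q] − [p]. For instance
  ∂de = e − d.
The resulting 7×9 matrix has rank 6, and its Smith normal form has invariant factors (1,1,1,1,1,1).

Computing H_k = (kernel of ∂_k) / (image of ∂_{k+1}):

  H_1: rank ker ∂_1 − rank ∂_2 = (9 − 6) − 0 = 3, and there is no ∂_2, so H_1 = Z^3.

(K is a triangulation of a wedge of 3 circles.)

H_1 = Z^3.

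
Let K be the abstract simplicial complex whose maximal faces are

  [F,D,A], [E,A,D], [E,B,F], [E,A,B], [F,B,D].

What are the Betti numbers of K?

b_0 = 1, b_1 = 1, b_2 = 0.

Order the vertices as A < B < D < E < F. Listing each simplex with vertices in this order, K has dimension 2 with simplices:

  0-simplices (5): A, B, D, E, F
  1-simplices (10): AB, AD, AE, AF, BD, BE, BF, DE, DF, EF
  2-simplices (5): ABE, ADE, ADF, BDF, BEF

Hence C_0 ≅ Z^5, C_1 ≅ Z^10, C_2 ≅ Z^5.

Boundary ∂_1: C_1 → C_0 sends each edge [p,q] (with p < q) to q − p. For instance
  ∂DE = E − D.
As a 5×10 matrix over Z this has rank 4, with invariant factors (1,1,1,1).

The boundary map ∂_2: C_2 → C_1 acts by ∂[p,q,r] = [q,r] − [p,r] + [p,q]. For instance
  ∂ABE = BE − AE + AB,
  ∂ADE = DE − AE + AD.
The 10×5 boundary matrix has rank 5 and Smith normal form diag(1,1,1,1,1).

Now H_k = ker ∂_k / im ∂_{k+1}, so:

  H_0: rank C_0 − rank ∂_1 = 5 − 4 = 1, and the invariant factors of ∂_1 are all 1, so H_0 = Z.
  H_1: rank ker ∂_1 − rank ∂_2 = (10 − 4) − 5 = 1, and the invariant factors of ∂_2 are all 1, so H_1 = Z.
  H_2: rank ker ∂_2 − rank ∂_3 = (5 − 5) − 0 = 0, and there is no ∂_3, so H_2 = 0.

(K is a triangulation of the Möbius band.)

Hence the Betti numbers are b_0 = 1, b_1 = 1, b_2 = 0.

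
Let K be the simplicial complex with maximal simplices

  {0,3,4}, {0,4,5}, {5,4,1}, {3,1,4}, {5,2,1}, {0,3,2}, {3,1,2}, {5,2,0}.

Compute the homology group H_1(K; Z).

Take the total order 0 < 1 < 2 < 3 < 4 < 5 on the vertex set. Then K (dimension 2) consists of the simplices:

  0-simplices (6): [0], [1], [2], [3], [4], [5]
  1-simplices (12): [0,2], [0,3], [0,4], [0,5], [1,2], [1,3], [1,4], [1,5], [2,3], [2,5], [3,4], [4,5]
  2-simplices (8): [0,2,3], [0,2,5], [0,3,4], [0,4,5], [1,2,3], [1,2,5], [1,3,4], [1,4,5]

so the chain groups are C_0 ≅ Z^6, C_1 ≅ Z^12, C_2 ≅ Z^8.

∂_1: C_1 → C_0 maps an edge to its endpoints' difference, ∂[p,q] = q − p. For instance
  ∂[1,3] = [3] − [1].
The resulting 6×12 matrix has rank 5, and its Smith normal form has invariant factors (1,1,1,1,1).

The boundary map ∂_2: C_2 → C_1 sends each 2-simplex [p,q,r] to [q,r] − [p,r] + [p,q]. For instance
  ∂[1,2,5] = [2,5] − [1,5] + [1,2],
  ∂[1,3,4] = [3,4] − [1,4] + [1,3].
The 12×8 boundary matrix has rank 7 and Smith normal form diag(1,1,1,1,1,1,1).

Now H_k = ker ∂_k / im ∂_{k+1}, so:

  H_1: rank ker ∂_1 − rank ∂_2 = (12 − 5) − 7 = 0, and the invariant factors of ∂_2 are all 1, so H_1 ≅ 0.

(K is a triangulation of the 2-sphere S^2.)

H_1 = 0.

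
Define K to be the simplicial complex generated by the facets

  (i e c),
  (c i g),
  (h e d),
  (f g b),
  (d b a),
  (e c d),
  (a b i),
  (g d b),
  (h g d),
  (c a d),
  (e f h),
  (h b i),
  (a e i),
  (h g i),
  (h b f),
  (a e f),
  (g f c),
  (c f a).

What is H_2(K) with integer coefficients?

Take the total order a < b < c < d < e < f < g < h < i on the vertex set. Then K (dimension 2) consists of the simplices:

  0-simplices (9): a, b, c, d, e, f, g, h, i
  1-simplices (27): ab, ac, ad, ae, af, ai, bd, bf, bg, bh, bi, cd, ce, cf, cg, ci, de, dg, dh, ef, eh, ei, fg, fh, gh, gi, hi
  2-simplices (18): abd, abi, acd, acf, aef, aei, bdg, bfg, bfh, bhi, cde, cei, cfg, cgi, deh, dgh, efh, ghi

Hence C_0 ≅ Z^9, C_1 ≅ Z^27, C_2 ≅ Z^18.

∂_1: C_1 → C_0 is given by ∂[p,q] = [q] − [p].
This gives a 9×27 integer matrix of rank 8; reducing to Smith normal form yields diagonal entries (1,1,1,1,1,1,1,1).

The boundary map ∂_2: C_2 → C_1 maps a triangle to the signed sum of its edges. For instance
  ∂deh = eh − dh + de,
  ∂abd = bd − ad + ab.
This gives a 27×18 integer matrix of rank 18; reducing to Smith normal form yields diagonal entries (1,1,1,1,1,1,1,1,1,1,1,1,1,1,1,1,1,2).

From H_k ≅ ker(∂_k) / im(∂_{k+1}) we obtain:

  H_2: rank ker ∂_2 − rank ∂_3 = (18 − 18) − 0 = 0, and there is no ∂_3, so H_2 = 0.

H_2 ≅ 0.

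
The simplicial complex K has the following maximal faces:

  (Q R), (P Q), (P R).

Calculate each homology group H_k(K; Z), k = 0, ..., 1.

Fix the vertex order P < Q < R and write every simplex with vertices in increasing order. Then dim K = 1 and the simplices of K are:

  0-simplices (3): P, Q, R
  1-simplices (3): PQ, PR, QR

Hence C_0 ≅ Z^3, C_1 ≅ Z^3.

The boundary map ∂_1: C_1 → C_0 is given by ∂[p,q] = [q] − [p]. For instance
  ∂PR = R − P.
The 3×3 boundary matrix has rank 2 and Smith normal form diag(1,1).

From H_k ≅ ker(∂_k) / im(∂_{k+1}) we obtain:

  H_0: rank C_0 − rank ∂_1 = 3 − 2 = 1, and the invariant factors of ∂_1 are all 1, so H_0 ≅ Z.
  H_1: rank ker ∂_1 − rank ∂_2 = (3 − 2) − 0 = 1, and there is no ∂_2, so H_1 ≅ Z.

As a check, the Euler characteristic is 3 − 3 = 0, which agrees with 1 − 1 = 0.

H_0 ≅ Z,  H_1 ≅ Z.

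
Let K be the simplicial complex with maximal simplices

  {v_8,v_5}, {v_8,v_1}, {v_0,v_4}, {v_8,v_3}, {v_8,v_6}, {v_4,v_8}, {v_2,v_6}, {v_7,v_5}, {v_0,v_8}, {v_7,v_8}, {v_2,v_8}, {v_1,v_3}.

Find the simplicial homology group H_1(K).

H_1 ≅ Z^4.

Fix the vertex order v_0 < v_1 < v_2 < v_3 < v_4 < v_5 < v_6 < v_7 < v_8 and write every simplex with vertices in increasing order. Then dim K = 1 and the simplices of K are:

  0-simplices (9): [v_0], [v_1], [v_2], [v_3], [v_4], [v_5], [v_6], [v_7], [v_8]
  1-simplices (12): [v_0,v_4], [v_0,v_8], [v_1,v_3], [v_1,v_8], [v_2,v_6], [v_2,v_8], [v_3,v_8], [v_4,v_8], [v_5,v_7], [v_5,v_8], [v_6,v_8], [v_7,v_8]

Hence C_0 ≅ Z^9, C_1 ≅ Z^12.

∂_1: C_1 → C_0 sends each edge [p,q] (with p < q) to q − p. For instance
  ∂[v_7,v_8] = [v_8] − [v_7].
The resulting 9×12 matrix has rank 8, and its Smith normal form has invariant factors (1,1,1,1,1,1,1,1).

Reading off H_k = ker ∂_k / im ∂_{k+1}:

  H_1: rank ker ∂_1 − rank ∂_2 = (12 − 8) − 0 = 4, and there is no ∂_2, so H_1 = Z^4.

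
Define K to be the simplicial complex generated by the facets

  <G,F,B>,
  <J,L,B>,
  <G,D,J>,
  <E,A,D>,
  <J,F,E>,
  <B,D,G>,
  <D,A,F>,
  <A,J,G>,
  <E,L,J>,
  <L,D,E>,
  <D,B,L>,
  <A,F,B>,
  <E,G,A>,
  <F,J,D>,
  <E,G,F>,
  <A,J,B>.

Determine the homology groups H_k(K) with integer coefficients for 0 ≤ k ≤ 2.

H_0 = Z,  H_1 = Z^2,  H_2 = Z.

K has 8 vertices, 24 edges, 16 triangles.
rank ∂_0 = 0, rank ∂_1 = 7 ⇒ b_0 = 8 − 0 − 7 = 1; all invariant factors of ∂_1 are 1 so no torsion. So H_0 = Z.
rank ∂_1 = 7, rank ∂_2 = 15 ⇒ b_1 = 24 − 7 − 15 = 2; all invariant factors of ∂_2 are 1 so no torsion. So H_1 = Z^2.
rank ∂_2 = 15, rank ∂_3 = 0 ⇒ b_2 = 16 − 15 − 0 = 1. So H_2 = Z.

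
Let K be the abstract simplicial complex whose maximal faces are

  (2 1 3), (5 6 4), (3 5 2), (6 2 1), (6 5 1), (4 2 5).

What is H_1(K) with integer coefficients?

H_1 = Z.

Order the vertices as 1 < 2 < 3 < 4 < 5 < 6. Listing each simplex with vertices in this order, K has dimension 2 with simplices:

  0-simplices (6): [1], [2], [3], [4], [5], [6]
  1-simplices (12): [1,2], [1,3], [1,5], [1,6], [2,3], [2,4], [2,5], [2,6], [3,5], [4,5], [4,6], [5,6]
  2-simplices (6): [1,2,3], [1,2,6], [1,5,6], [2,3,5], [2,4,5], [4,5,6]

so the chain groups are C_0 ≅ Z^6, C_1 ≅ Z^12, C_2 ≅ Z^6.

Boundary ∂_1: C_1 → C_0 maps an edge to its endpoints' difference, ∂[p,q] = q − p. For instance
  ∂[1,2] = [2] − [1].
This gives a 6×12 integer matrix of rank 5; reducing to Smith normal form yields diagonal entries (1,1,1,1,1).

Boundary ∂_2: C_2 → C_1 maps a triangle to the signed sum of its edges. For instance
  ∂[2,4,5] = [4,5] − [2,5] + [2,4],
  ∂[4,5,6] = [5,6] − [4,6] + [4,5].
As a 12×6 matrix over Z this has rank 6, with invariant factors (1,1,1,1,1,1).

From H_k ≅ ker(∂_k) / im(∂_{k+1}) we obtain:

  H_1: rank ker ∂_1 − rank ∂_2 = (12 − 5) − 6 = 1, and the invariant factors of ∂_2 are all 1, so H_1 ≅ Z.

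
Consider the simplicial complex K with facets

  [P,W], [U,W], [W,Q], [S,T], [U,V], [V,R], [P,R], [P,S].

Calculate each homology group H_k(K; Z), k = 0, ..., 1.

H_0 ≅ Z,  H_1 ≅ Z.

Fix the vertex order P < Q < R < S < T < U < V < W and write every simplex with vertices in increasing order. Then dim K = 1 and the simplices of K are:

  0-simplices (8): P, Q, R, S, T, U, V, W
  1-simplices (8): PR, PS, PW, QW, RV, ST, UV, UW

giving chain groups C_0 ≅ Z^8, C_1 ≅ Z^8.

∂_1: C_1 → C_0 is given by ∂[p,q] = [q] − [p]. For instance
  ∂UW = W − U.
The 8×8 boundary matrix has rank 7 and Smith normal form diag(1,1,1,1,1,1,1).

Now H_k = ker ∂_k / im ∂_{k+1}, so:

  H_0: rank C_0 − rank ∂_1 = 8 − 7 = 1, and the invariant factors of ∂_1 are all 1, so H_0 ≅ Z.
  H_1: rank ker ∂_1 − rank ∂_2 = (8 − 7) − 0 = 1, and there is no ∂_2, so H_1 ≅ Z.

As a check, the Euler characteristic is 8 − 8 = 0, which agrees with 1 − 1 = 0.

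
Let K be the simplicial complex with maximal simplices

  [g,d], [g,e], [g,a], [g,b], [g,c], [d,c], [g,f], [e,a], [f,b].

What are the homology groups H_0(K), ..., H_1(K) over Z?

Take the total order a < b < c < d < e < f < g on the vertex set. Then K (dimension 1) consists of the simplices:

  0-simplices (7): a, b, c, d, e, f, g
  1-simplices (9): ae, ag, bf, bg, cd, cg, dg, eg, fg

so the chain groups are C_0 ≅ Z^7, C_1 ≅ Z^9.

∂_1: C_1 → C_0 is given by ∂[p,q] = [q] − [p].
This gives a 7×9 integer matrix of rank 6; reducing to Smith normal form yields diagonal entries (1,1,1,1,1,1).

From H_k ≅ ker(∂_k) / im(∂_{k+1}) we obtain:

  H_0: rank C_0 − rank ∂_1 = 7 − 6 = 1, and the invariant factors of ∂_1 are all 1, so H_0 ≅ Z.
  H_1: rank ker ∂_1 − rank ∂_2 = (9 − 6) − 0 = 3, and there is no ∂_2, so H_1 ≅ Z^3.

As a check, the Euler characteristic is 7 − 9 = -2, which agrees with 1 − 3 = -2.

H_0 ≅ Z,  H_1 ≅ Z^3.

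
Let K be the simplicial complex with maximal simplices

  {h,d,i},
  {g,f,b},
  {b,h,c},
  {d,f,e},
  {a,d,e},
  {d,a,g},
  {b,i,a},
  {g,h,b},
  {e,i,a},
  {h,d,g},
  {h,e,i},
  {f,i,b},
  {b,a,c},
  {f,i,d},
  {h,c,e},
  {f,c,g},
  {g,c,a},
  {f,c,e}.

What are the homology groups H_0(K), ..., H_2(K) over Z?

H_0 = Z,  H_1 = Z ⊕ Z/2,  H_2 = 0.

K has 9 vertices, 27 edges, 18 triangles.
rank ∂_0 = 0, rank ∂_1 = 8 ⇒ b_0 = 9 − 0 − 8 = 1; all invariant factors of ∂_1 are 1 so no torsion. So H_0 = Z.
rank ∂_1 = 8, rank ∂_2 = 18 ⇒ b_1 = 27 − 8 − 18 = 1; ∂_2 has invariant factor(s) [2] giving torsion. So H_1 = Z ⊕ Z/2.
rank ∂_2 = 18, rank ∂_3 = 0 ⇒ b_2 = 18 − 18 − 0 = 0. So H_2 = 0.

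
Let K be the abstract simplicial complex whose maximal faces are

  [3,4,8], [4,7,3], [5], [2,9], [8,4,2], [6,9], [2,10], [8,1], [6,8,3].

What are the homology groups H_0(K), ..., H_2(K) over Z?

Take the total order 1 < 2 < 3 < 4 < 5 < 6 < 7 < 8 < 9 < 10 on the vertex set. Then K (dimension 2) consists of the simplices:

  0-simplices (10): [1], [2], [3], [4], [5], [6], [7], [8], [9], [10]
  1-simplices (13): [1,8], [2,4], [2,8], [2,9], [2,10], [3,4], [3,6], [3,7], [3,8], [4,7], [4,8], [6,8], [6,9]
  2-simplices (4): [2,4,8], [3,4,7], [3,4,8], [3,6,8]

giving chain groups C_0 ≅ Z^10, C_1 ≅ Z^13, C_2 ≅ Z^4.

∂_1: C_1 → C_0 is given by ∂[p,q] = [q] − [p].
This gives a 10×13 integer matrix of rank 8; reducing to Smith normal form yields diagonal entries (1,1,1,1,1,1,1,1).

∂_2: C_2 → C_1 sends each 2-simplex [p,q,r] to [q,r] − [p,r] + [p,q]. For instance
  ∂[2,4,8] = [4,8] − [2,8] + [2,4],
  ∂[3,4,7] = [4,7] − [3,7] + [3,4].
This gives a 13×4 integer matrix of rank 4; reducing to Smith normal form yields diagonal entries (1,1,1,1).

Computing H_k = (kernel of ∂_k) / (image of ∂_{k+1}):

  H_0: rank C_0 − rank ∂_1 = 10 − 8 = 2, and the invariant factors of ∂_1 are all 1, so H_0 ≅ Z^2.
  H_1: rank ker ∂_1 − rank ∂_2 = (13 − 8) − 4 = 1, and the invariant factors of ∂_2 are all 1, so H_1 ≅ Z.
  H_2: rank ker ∂_2 − rank ∂_3 = (4 − 4) − 0 = 0, and there is no ∂_3, so H_2 ≅ 0.

H_0 = Z^2,  H_1 = Z,  H_2 = 0.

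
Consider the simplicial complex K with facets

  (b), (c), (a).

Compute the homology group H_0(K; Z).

Order the vertices as a < b < c. Listing each simplex with vertices in this order, K has dimension 0 with simplices:

  0-simplices (3): a, b, c

so the chain groups are C_0 ≅ Z^3.

Computing H_k = (kernel of ∂_k) / (image of ∂_{k+1}):

  H_0: rank C_0 − rank ∂_1 = 3 − 0 = 3, and there is no ∂_1, so H_0 ≅ Z^3.

(K is a triangulation of a set of 3 points.)

H_0 ≅ Z^3.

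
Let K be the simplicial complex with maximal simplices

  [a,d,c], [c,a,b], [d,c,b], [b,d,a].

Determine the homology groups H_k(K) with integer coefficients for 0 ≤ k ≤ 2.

H_0 = Z,  H_1 = 0,  H_2 = Z.

Fix the vertex order a < b < c < d and write every simplex with vertices in increasing order. Then dim K = 2 and the simplices of K are:

  0-simplices (4): a, b, c, d
  1-simplices (6): ab, ac, ad, bc, bd, cd
  2-simplices (4): abc, abd, acd, bcd

Hence C_0 ≅ Z^4, C_1 ≅ Z^6, C_2 ≅ Z^4.

∂_1: C_1 → C_0 maps an edge to its endpoints' difference, ∂[p,q] = q − p. For instance
  ∂ac = c − a.
The 4×6 boundary matrix has rank 3 and Smith normal form diag(1,1,1).

∂_2: C_2 → C_1 acts by ∂[p,q,r] = [q,r] − [p,r] + [p,q]. For instance
  ∂abd = bd − ad + ab,
  ∂acd = cd − ad + ac.
As a 6×4 matrix over Z this has rank 3, with invariant factors (1,1,1).

Reading off H_k = ker ∂_k / im ∂_{k+1}:

  H_0: rank C_0 − rank ∂_1 = 4 − 3 = 1, and the invariant factors of ∂_1 are all 1, so H_0 = Z.
  H_1: rank ker ∂_1 − rank ∂_2 = (6 − 3) − 3 = 0, and the invariant factors of ∂_2 are all 1, so H_1 = 0.
  H_2: rank ker ∂_2 − rank ∂_3 = (4 − 3) − 0 = 1, and there is no ∂_3, so H_2 = Z.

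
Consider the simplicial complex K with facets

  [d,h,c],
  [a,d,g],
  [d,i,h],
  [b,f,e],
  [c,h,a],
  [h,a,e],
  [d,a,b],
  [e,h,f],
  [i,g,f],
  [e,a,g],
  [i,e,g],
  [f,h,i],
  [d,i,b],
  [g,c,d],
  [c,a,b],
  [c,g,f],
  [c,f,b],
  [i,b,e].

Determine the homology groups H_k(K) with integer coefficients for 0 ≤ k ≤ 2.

H_0 ≅ Z,  H_1 ≅ Z ⊕ Z/2,  H_2 = 0.

We work with the vertex ordering a < b < c < d < e < f < g < h < i. The simplices of K, each written with vertices in increasing order, are:

  0-simplices (9): a, b, c, d, e, f, g, h, i
  1-simplices (27): ab, ac, ad, ae, ag, ah, bc, bd, be, bf, bi, cd, cf, cg, ch, dg, dh, di, ef, eg, eh, ei, fg, fh, fi, gi, hi
  2-simplices (18): abc, abd, ach, adg, aeg, aeh, bcf, bdi, bef, bei, cdg, cdh, cfg, dhi, efh, egi, fgi, fhi

so the chain groups are C_0 ≅ Z^9, C_1 ≅ Z^27, C_2 ≅ Z^18.

Boundary ∂_1: C_1 → C_0 maps an edge to its endpoints' difference, ∂[p,q] = q − p.
The 9×27 boundary matrix has rank 8 and Smith normal form diag(1,1,1,1,1,1,1,1).

Boundary ∂_2: C_2 → C_1 sends each 2-simplex [p,q,r] to [q,r] − [p,r] + [p,q]. For instance
  ∂bei = ei − bi + be,
  ∂abd = bd − ad + ab.
This gives a 27×18 integer matrix of rank 18; reducing to Smith normal form yields diagonal entries (1,1,1,1,1,1,1,1,1,1,1,1,1,1,1,1,1,2).

Reading off H_k = ker ∂_k / im ∂_{k+1}:

  H_0: rank C_0 − rank ∂_1 = 9 − 8 = 1, and the invariant factors of ∂_1 are all 1, so H_0 ≅ Z.
  H_1: rank ker ∂_1 − rank ∂_2 = (27 − 8) − 18 = 1, and ∂_2 has invariant factor 2 > 1, so H_1 ≅ Z ⊕ Z/2.
  H_2: rank ker ∂_2 − rank ∂_3 = (18 − 18) − 0 = 0, and there is no ∂_3, so H_2 ≅ 0.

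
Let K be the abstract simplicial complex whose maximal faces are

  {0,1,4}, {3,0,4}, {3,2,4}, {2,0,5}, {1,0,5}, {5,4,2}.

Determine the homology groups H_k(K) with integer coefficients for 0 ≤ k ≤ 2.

We work with the vertex ordering 0 < 1 < 2 < 3 < 4 < 5. The simplices of K, each written with vertices in increasing order, are:

  0-simplices (6): [0], [1], [2], [3], [4], [5]
  1-simplices (12): [0,1], [0,2], [0,3], [0,4], [0,5], [1,4], [1,5], [2,3], [2,4], [2,5], [3,4], [4,5]
  2-simplices (6): [0,1,4], [0,1,5], [0,2,5], [0,3,4], [2,3,4], [2,4,5]

Hence C_0 ≅ Z^6, C_1 ≅ Z^12, C_2 ≅ Z^6.

The boundary map ∂_1: C_1 → C_0 sends each edge [p,q] (with p < q) to q − p. For instance
  ∂[0,2] = [2] − [0].
As a 6×12 matrix over Z this has rank 5, with invariant factors (1,1,1,1,1).

The boundary map ∂_2: C_2 → C_1 acts by ∂[p,q,r] = [q,r] − [p,r] + [p,q]. For instance
  ∂[2,3,4] = [3,4] − [2,4] + [2,3],
  ∂[0,1,5] = [1,5] − [0,5] + [0,1].
The resulting 12×6 matrix has rank 6, and its Smith normal form has invariant factors (1,1,1,1,1,1).

Reading off H_k = ker ∂_k / im ∂_{k+1}:

  H_0: rank C_0 − rank ∂_1 = 6 − 5 = 1, and the invariant factors of ∂_1 are all 1, so H_0 = Z.
  H_1: rank ker ∂_1 − rank ∂_2 = (12 − 5) − 6 = 1, and the invariant factors of ∂_2 are all 1, so H_1 = Z.
  H_2: rank ker ∂_2 − rank ∂_3 = (6 − 6) − 0 = 0, and there is no ∂_3, so H_2 = 0.

As a check, the Euler characteristic is 6 − 12 + 6 = 0, which agrees with 1 − 1 + 0 = 0.
(K is a triangulation of the cylinder S^1 x I.)

H_0 = Z,  H_1 = Z,  H_2 = 0.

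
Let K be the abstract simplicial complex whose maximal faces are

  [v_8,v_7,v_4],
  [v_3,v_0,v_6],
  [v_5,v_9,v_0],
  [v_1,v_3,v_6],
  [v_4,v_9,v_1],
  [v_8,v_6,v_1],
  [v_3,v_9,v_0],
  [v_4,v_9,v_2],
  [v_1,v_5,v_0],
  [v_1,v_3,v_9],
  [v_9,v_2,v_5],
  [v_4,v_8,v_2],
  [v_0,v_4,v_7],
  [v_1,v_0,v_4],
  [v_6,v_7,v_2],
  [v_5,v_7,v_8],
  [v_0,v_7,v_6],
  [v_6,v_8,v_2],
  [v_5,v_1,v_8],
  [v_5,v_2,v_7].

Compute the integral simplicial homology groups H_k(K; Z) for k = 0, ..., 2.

K has 10 vertices, 30 edges, 20 triangles.
rank ∂_0 = 0, rank ∂_1 = 9 ⇒ b_0 = 10 − 0 − 9 = 1; all invariant factors of ∂_1 are 1 so no torsion. So H_0 = Z.
rank ∂_1 = 9, rank ∂_2 = 20 ⇒ b_1 = 30 − 9 − 20 = 1; ∂_2 has invariant factor(s) [2] giving torsion. So H_1 = Z ⊕ Z/2.
rank ∂_2 = 20, rank ∂_3 = 0 ⇒ b_2 = 20 − 20 − 0 = 0. So H_2 = 0.

H_0 ≅ Z,  H_1 ≅ Z ⊕ Z/2,  H_2 = 0.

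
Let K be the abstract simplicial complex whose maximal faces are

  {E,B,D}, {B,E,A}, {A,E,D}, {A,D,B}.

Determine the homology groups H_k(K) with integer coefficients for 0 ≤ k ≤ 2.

K has 4 vertices, 6 edges, 4 triangles.
rank ∂_0 = 0, rank ∂_1 = 3 ⇒ b_0 = 4 − 0 − 3 = 1; all invariant factors of ∂_1 are 1 so no torsion. So H_0 ≅ Z.
rank ∂_1 = 3, rank ∂_2 = 3 ⇒ b_1 = 6 − 3 − 3 = 0; all invariant factors of ∂_2 are 1 so no torsion. So H_1 ≅ 0.
rank ∂_2 = 3, rank ∂_3 = 0 ⇒ b_2 = 4 − 3 − 0 = 1. So H_2 ≅ Z.

H_0 = Z,  H_1 = 0,  H_2 = Z.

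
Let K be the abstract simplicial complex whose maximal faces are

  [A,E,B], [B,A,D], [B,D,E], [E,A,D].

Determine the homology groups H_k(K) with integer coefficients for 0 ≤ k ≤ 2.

H_0 ≅ Z,  H_1 = 0,  H_2 ≅ Z.

Take the total order A < B < D < E on the vertex set. Then K (dimension 2) consists of the simplices:

  0-simplices (4): A, B, D, E
  1-simplices (6): AB, AD, AE, BD, BE, DE
  2-simplices (4): ABD, ABE, ADE, BDE

giving chain groups C_0 ≅ Z^4, C_1 ≅ Z^6, C_2 ≅ Z^4.

∂_1: C_1 → C_0 sends each edge [p,q] (with p < q) to q − p. For instance
  ∂BE = E − B.
The 4×6 boundary matrix has rank 3 and Smith normal form diag(1,1,1).

The boundary map ∂_2: C_2 → C_1 sends each 2-simplex [p,q,r] to [q,r] − [p,r] + [p,q]. For instance
  ∂BDE = DE − BE + BD,
  ∂ADE = DE − AE + AD.
The resulting 6×4 matrix has rank 3, and its Smith normal form has invariant factors (1,1,1).

From H_k ≅ ker(∂_k) / im(∂_{k+1}) we obtain:

  H_0: rank C_0 − rank ∂_1 = 4 − 3 = 1, and the invariant factors of ∂_1 are all 1, so H_0 = Z.
  H_1: rank ker ∂_1 − rank ∂_2 = (6 − 3) − 3 = 0, and the invariant factors of ∂_2 are all 1, so H_1 = 0.
  H_2: rank ker ∂_2 − rank ∂_3 = (4 − 3) − 0 = 1, and there is no ∂_3, so H_2 = Z.

As a check, the Euler characteristic is 4 − 6 + 4 = 2, which agrees with 1 − 0 + 1 = 2.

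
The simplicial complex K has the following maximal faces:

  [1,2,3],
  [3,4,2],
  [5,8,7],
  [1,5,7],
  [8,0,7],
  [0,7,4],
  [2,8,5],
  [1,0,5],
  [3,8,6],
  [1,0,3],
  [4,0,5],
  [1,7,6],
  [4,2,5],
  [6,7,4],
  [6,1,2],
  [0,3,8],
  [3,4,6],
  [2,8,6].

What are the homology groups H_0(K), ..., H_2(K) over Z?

We work with the vertex ordering 0 < 1 < 2 < 3 < 4 < 5 < 6 < 7 < 8. The simplices of K, each written with vertices in increasing order, are:

  0-simplices (9): [0], [1], [2], [3], [4], [5], [6], [7], [8]
  1-simplices (27): (27 of them)
  2-simplices (18): [0,1,3], [0,1,5], [0,3,8], [0,4,5], [0,4,7], [0,7,8], [1,2,3], [1,2,6], [1,5,7], [1,6,7], [2,3,4], [2,4,5], [2,5,8], [2,6,8], [3,4,6], [3,6,8], [4,6,7], [5,7,8]

so the chain groups are C_0 ≅ Z^9, C_1 ≅ Z^27, C_2 ≅ Z^18.

∂_1: C_1 → C_0 sends each edge [p,q] (with p < q) to q − p. For instance
  ∂[0,1] = [1] − [0].
This gives a 9×27 integer matrix of rank 8; reducing to Smith normal form yields diagonal entries (1,1,1,1,1,1,1,1).

∂_2: C_2 → C_1 maps a triangle to the signed sum of its edges. For instance
  ∂[0,1,3] = [1,3] − [0,3] + [0,1],
  ∂[5,7,8] = [7,8] − [5,8] + [5,7].
As a 27×18 matrix over Z this has rank 18, with invariant factors (1,1,1,1,1,1,1,1,1,1,1,1,1,1,1,1,1,2).

Reading off H_k = ker ∂_k / im ∂_{k+1}:

  H_0: rank C_0 − rank ∂_1 = 9 − 8 = 1, and the invariant factors of ∂_1 are all 1, so H_0 ≅ Z.
  H_1: rank ker ∂_1 − rank ∂_2 = (27 − 8) − 18 = 1, and ∂_2 has invariant factor 2 > 1, so H_1 ≅ Z ⊕ Z/2Z.
  H_2: rank ker ∂_2 − rank ∂_3 = (18 − 18) − 0 = 0, and there is no ∂_3, so H_2 ≅ 0.

H_0 ≅ Z,  H_1 ≅ Z ⊕ Z/2Z,  H_2 = 0.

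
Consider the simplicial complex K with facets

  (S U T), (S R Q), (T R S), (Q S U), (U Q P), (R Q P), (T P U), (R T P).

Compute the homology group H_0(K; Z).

Order the vertices as P < Q < R < S < T < U. Listing each simplex with vertices in this order, K has dimension 2 with simplices:

  0-simplices (6): P, Q, R, S, T, U
  1-simplices (12): PQ, PR, PT, PU, QR, QS, QU, RS, RT, ST, SU, TU
  2-simplices (8): PQR, PQU, PRT, PTU, QRS, QSU, RST, STU

Hence C_0 ≅ Z^6, C_1 ≅ Z^12, C_2 ≅ Z^8.

∂_1: C_1 → C_0 maps an edge to its endpoints' difference, ∂[p,q] = q − p.
The 6×12 boundary matrix has rank 5 and Smith normal form diag(1,1,1,1,1).

Boundary ∂_2: C_2 → C_1 sends each 2-simplex [p,q,r] to [q,r] − [p,r] + [p,q]. For instance
  ∂PRT = RT − PT + PR,
  ∂QSU = SU − QU + QS.
This gives a 12×8 integer matrix of rank 7; reducing to Smith normal form yields diagonal entries (1,1,1,1,1,1,1).

Now H_k = ker ∂_k / im ∂_{k+1}, so:

  H_0: rank C_0 − rank ∂_1 = 6 − 5 = 1, and the invariant factors of ∂_1 are all 1, so H_0 ≅ Z.

(K is a triangulation of the 2-sphere S^2.)

H_0 = Z.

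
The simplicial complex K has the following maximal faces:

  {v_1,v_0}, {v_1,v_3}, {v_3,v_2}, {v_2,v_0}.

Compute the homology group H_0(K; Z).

H_0 ≅ Z.

We work with the vertex ordering v_0 < v_1 < v_2 < v_3. The simplices of K, each written with vertices in increasing order, are:

  0-simplices (4): [v_0], [v_1], [v_2], [v_3]
  1-simplices (4): [v_0,v_1], [v_0,v_2], [v_1,v_3], [v_2,v_3]

giving chain groups C_0 ≅ Z^4, C_1 ≅ Z^4.

Boundary ∂_1: C_1 → C_0 is given by ∂[p,q] = [q] − [p]. For instance
  ∂[v_1,v_3] = [v_3] − [v_1].
As a 4×4 matrix over Z this has rank 3, with invariant factors (1,1,1).

Reading off H_k = ker ∂_k / im ∂_{k+1}:

  H_0: rank C_0 − rank ∂_1 = 4 − 3 = 1, and the invariant factors of ∂_1 are all 1, so H_0 ≅ Z.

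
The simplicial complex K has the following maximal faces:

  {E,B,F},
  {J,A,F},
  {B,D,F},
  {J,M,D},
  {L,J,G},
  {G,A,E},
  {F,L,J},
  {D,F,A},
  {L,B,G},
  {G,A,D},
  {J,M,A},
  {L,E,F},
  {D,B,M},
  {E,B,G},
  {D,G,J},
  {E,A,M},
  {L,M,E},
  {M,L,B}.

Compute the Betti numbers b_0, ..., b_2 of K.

b_0 = 1, b_1 = 1, b_2 = 0.

Order the vertices as A < B < D < E < F < G < J < L < M. Listing each simplex with vertices in this order, K has dimension 2 with simplices:

  0-simplices (9): A, B, D, E, F, G, J, L, M
  1-simplices (27): AD, AE, AF, AG, AJ, AM, BD, BE, BF, BG, BL, BM, DF, DG, DJ, DM, EF, EG, EL, EM, FJ, FL, GJ, GL, JL, JM, LM
  2-simplices (18): ADF, ADG, AEG, AEM, AFJ, AJM, BDF, BDM, BEF, BEG, BGL, BLM, DGJ, DJM, EFL, ELM, FJL, GJL

so the chain groups are C_0 ≅ Z^9, C_1 ≅ Z^27, C_2 ≅ Z^18.

∂_1: C_1 → C_0 is given by ∂[p,q] = [q] − [p]. For instance
  ∂BD = D − B.
The resulting 9×27 matrix has rank 8, and its Smith normal form has invariant factors (1,1,1,1,1,1,1,1).

The boundary map ∂_2: C_2 → C_1 maps a triangle to the signed sum of its edges. For instance
  ∂BGL = GL − BL + BG,
  ∂AJM = JM − AM + AJ.
This gives a 27×18 integer matrix of rank 18; reducing to Smith normal form yields diagonal entries (1,1,1,1,1,1,1,1,1,1,1,1,1,1,1,1,1,2).

Now H_k = ker ∂_k / im ∂_{k+1}, so:

  H_0: rank C_0 − rank ∂_1 = 9 − 8 = 1, and the invariant factors of ∂_1 are all 1, so H_0 ≅ Z.
  H_1: rank ker ∂_1 − rank ∂_2 = (27 − 8) − 18 = 1, and ∂_2 has invariant factor 2 > 1, so H_1 ≅ Z ⊕ Z/2.
  H_2: rank ker ∂_2 − rank ∂_3 = (18 − 18) − 0 = 0, and there is no ∂_3, so H_2 ≅ 0.

As a check, the Euler characteristic is 9 − 27 + 18 = 0, which agrees with 1 − 1 + 0 = 0.
(K is a triangulation of the Klein bottle.)

Hence the Betti numbers are b_0 = 1, b_1 = 1, b_2 = 0.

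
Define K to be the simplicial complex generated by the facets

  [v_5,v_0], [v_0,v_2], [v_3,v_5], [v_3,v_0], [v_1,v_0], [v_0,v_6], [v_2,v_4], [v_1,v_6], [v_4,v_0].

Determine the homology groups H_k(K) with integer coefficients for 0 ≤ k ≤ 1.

H_0 ≅ Z,  H_1 ≅ Z^3.

Order the vertices as v_0 < v_1 < v_2 < v_3 < v_4 < v_5 < v_6. Listing each simplex with vertices in this order, K has dimension 1 with simplices:

  0-simplices (7): [v_0], [v_1], [v_2], [v_3], [v_4], [v_5], [v_6]
  1-simplices (9): [v_0,v_1], [v_0,v_2], [v_0,v_3], [v_0,v_4], [v_0,v_5], [v_0,v_6], [v_1,v_6], [v_2,v_4], [v_3,v_5]

so the chain groups are C_0 ≅ Z^7, C_1 ≅ Z^9.

Boundary ∂_1: C_1 → C_0 sends each edge [p,q] (with p < q) to q − p.
The resulting 7×9 matrix has rank 6, and its Smith normal form has invariant factors (1,1,1,1,1,1).

Now H_k = ker ∂_k / im ∂_{k+1}, so:

  H_0: rank C_0 − rank ∂_1 = 7 − 6 = 1, and the invariant factors of ∂_1 are all 1, so H_0 ≅ Z.
  H_1: rank ker ∂_1 − rank ∂_2 = (9 − 6) − 0 = 3, and there is no ∂_2, so H_1 ≅ Z^3.

As a check, the Euler characteristic is 7 − 9 = -2, which agrees with 1 − 3 = -2.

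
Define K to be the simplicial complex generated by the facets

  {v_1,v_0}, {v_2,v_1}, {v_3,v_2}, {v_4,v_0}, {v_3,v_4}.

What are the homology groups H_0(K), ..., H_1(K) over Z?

Order the vertices as v_0 < v_1 < v_2 < v_3 < v_4. Listing each simplex with vertices in this order, K has dimension 1 with simplices:

  0-simplices (5): [v_0], [v_1], [v_2], [v_3], [v_4]
  1-simplices (5): [v_0,v_1], [v_0,v_4], [v_1,v_2], [v_2,v_3], [v_3,v_4]

giving chain groups C_0 ≅ Z^5, C_1 ≅ Z^5.

∂_1: C_1 → C_0 maps an edge to its endpoints' difference, ∂[p,q] = q − p. For instance
  ∂[v_0,v_4] = [v_4] − [v_0].
As a 5×5 matrix over Z this has rank 4, with invariant factors (1,1,1,1).

From H_k ≅ ker(∂_k) / im(∂_{k+1}) we obtain:

  H_0: rank C_0 − rank ∂_1 = 5 − 4 = 1, and the invariant factors of ∂_1 are all 1, so H_0 = Z.
  H_1: rank ker ∂_1 − rank ∂_2 = (5 − 4) − 0 = 1, and there is no ∂_2, so H_1 = Z.

As a check, the Euler characteristic is 5 − 5 = 0, which agrees with 1 − 1 = 0.

H_0 ≅ Z,  H_1 ≅ Z.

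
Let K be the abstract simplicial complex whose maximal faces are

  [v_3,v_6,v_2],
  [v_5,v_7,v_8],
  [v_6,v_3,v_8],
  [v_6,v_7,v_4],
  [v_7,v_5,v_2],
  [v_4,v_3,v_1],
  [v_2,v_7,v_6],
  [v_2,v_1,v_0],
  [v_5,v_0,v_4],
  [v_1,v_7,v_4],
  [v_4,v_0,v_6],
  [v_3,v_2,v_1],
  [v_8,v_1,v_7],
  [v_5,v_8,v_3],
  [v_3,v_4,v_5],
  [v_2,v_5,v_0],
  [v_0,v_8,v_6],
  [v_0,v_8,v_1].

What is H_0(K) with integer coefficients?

H_0 = Z.

K has 9 vertices, 27 edges, 18 triangles.
rank ∂_0 = 0, rank ∂_1 = 8 ⇒ b_0 = 9 − 0 − 8 = 1; all invariant factors of ∂_1 are 1 so no torsion. So H_0 ≅ Z.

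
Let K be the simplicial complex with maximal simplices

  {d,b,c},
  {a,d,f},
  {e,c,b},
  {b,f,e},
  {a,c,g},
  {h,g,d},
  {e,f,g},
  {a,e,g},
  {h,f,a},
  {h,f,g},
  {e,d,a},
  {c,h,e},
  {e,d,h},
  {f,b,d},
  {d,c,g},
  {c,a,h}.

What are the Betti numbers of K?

b_0 = 1, b_1 = 2, b_2 = 1.

Fix the vertex order a < b < c < d < e < f < g < h and write every simplex with vertices in increasing order. Then dim K = 2 and the simplices of K are:

  0-simplices (8): a, b, c, d, e, f, g, h
  1-simplices (24): ac, ad, ae, af, ag, ah, bc, bd, be, bf, cd, ce, cg, ch, de, df, dg, dh, ef, eg, eh, fg, fh, gh
  2-simplices (16): acg, ach, ade, adf, aeg, afh, bcd, bce, bdf, bef, cdg, ceh, deh, dgh, efg, fgh

giving chain groups C_0 ≅ Z^8, C_1 ≅ Z^24, C_2 ≅ Z^16.

∂_1: C_1 → C_0 is given by ∂[p,q] = [q] − [p].
This gives a 8×24 integer matrix of rank 7; reducing to Smith normal form yields diagonal entries (1,1,1,1,1,1,1).

Boundary ∂_2: C_2 → C_1 maps a triangle to the signed sum of its edges. For instance
  ∂deh = eh − dh + de,
  ∂bef = ef − bf + be.
This gives a 24×16 integer matrix of rank 15; reducing to Smith normal form yields diagonal entries (1,1,1,1,1,1,1,1,1,1,1,1,1,1,1).

From H_k ≅ ker(∂_k) / im(∂_{k+1}) we obtain:

  H_0: rank C_0 − rank ∂_1 = 8 − 7 = 1, and the invariant factors of ∂_1 are all 1, so H_0 ≅ Z.
  H_1: rank ker ∂_1 − rank ∂_2 = (24 − 7) − 15 = 2, and the invariant factors of ∂_2 are all 1, so H_1 ≅ Z^2.
  H_2: rank ker ∂_2 − rank ∂_3 = (16 − 15) − 0 = 1, and there is no ∂_3, so H_2 ≅ Z.

(K is a triangulation of the torus T^2.)

Hence the Betti numbers are b_0 = 1, b_1 = 2, b_2 = 1.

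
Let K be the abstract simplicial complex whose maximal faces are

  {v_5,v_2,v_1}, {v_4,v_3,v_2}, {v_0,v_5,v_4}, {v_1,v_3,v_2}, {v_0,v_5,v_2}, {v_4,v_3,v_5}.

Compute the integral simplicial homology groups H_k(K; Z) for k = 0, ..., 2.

Order the vertices as v_0 < v_1 < v_2 < v_3 < v_4 < v_5. Listing each simplex with vertices in this order, K has dimension 2 with simplices:

  0-simplices (6): [v_0], [v_1], [v_2], [v_3], [v_4], [v_5]
  1-simplices (12): [v_0,v_2], [v_0,v_4], [v_0,v_5], [v_1,v_2], [v_1,v_3], [v_1,v_5], [v_2,v_3], [v_2,v_4], [v_2,v_5], [v_3,v_4], [v_3,v_5], [v_4,v_5]
  2-simplices (6): [v_0,v_2,v_5], [v_0,v_4,v_5], [v_1,v_2,v_3], [v_1,v_2,v_5], [v_2,v_3,v_4], [v_3,v_4,v_5]

Hence C_0 ≅ Z^6, C_1 ≅ Z^12, C_2 ≅ Z^6.

Boundary ∂_1: C_1 → C_0 sends each edge [p,q] (with p < q) to q − p. For instance
  ∂[v_2,v_5] = [v_5] − [v_2].
The 6×12 boundary matrix has rank 5 and Smith normal form diag(1,1,1,1,1).

∂_2: C_2 → C_1 maps a triangle to the signed sum of its edges. For instance
  ∂[v_3,v_4,v_5] = [v_4,v_5] − [v_3,v_5] + [v_3,v_4],
  ∂[v_1,v_2,v_5] = [v_2,v_5] − [v_1,v_5] + [v_1,v_2].
This gives a 12×6 integer matrix of rank 6; reducing to Smith normal form yields diagonal entries (1,1,1,1,1,1).

Now H_k = ker ∂_k / im ∂_{k+1}, so:

  H_0: rank C_0 − rank ∂_1 = 6 − 5 = 1, and the invariant factors of ∂_1 are all 1, so H_0 ≅ Z.
  H_1: rank ker ∂_1 − rank ∂_2 = (12 − 5) − 6 = 1, and the invariant factors of ∂_2 are all 1, so H_1 ≅ Z.
  H_2: rank ker ∂_2 − rank ∂_3 = (6 − 6) − 0 = 0, and there is no ∂_3, so H_2 ≅ 0.

H_0 ≅ Z,  H_1 ≅ Z,  H_2 = 0.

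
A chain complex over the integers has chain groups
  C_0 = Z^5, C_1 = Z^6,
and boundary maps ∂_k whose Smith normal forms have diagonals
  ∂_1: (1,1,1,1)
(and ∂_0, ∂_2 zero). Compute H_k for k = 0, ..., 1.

H_0 ≅ Z,  H_1 ≅ Z^2.

H_0: b_0 = 5 − 0 − 4 = 1; torsion from ∂_1 factors > 1: none. So H_0 ≅ Z.
H_1: b_1 = 6 − 4 − 0 = 2; torsion from ∂_2 factors > 1: none. So H_1 ≅ Z^2.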